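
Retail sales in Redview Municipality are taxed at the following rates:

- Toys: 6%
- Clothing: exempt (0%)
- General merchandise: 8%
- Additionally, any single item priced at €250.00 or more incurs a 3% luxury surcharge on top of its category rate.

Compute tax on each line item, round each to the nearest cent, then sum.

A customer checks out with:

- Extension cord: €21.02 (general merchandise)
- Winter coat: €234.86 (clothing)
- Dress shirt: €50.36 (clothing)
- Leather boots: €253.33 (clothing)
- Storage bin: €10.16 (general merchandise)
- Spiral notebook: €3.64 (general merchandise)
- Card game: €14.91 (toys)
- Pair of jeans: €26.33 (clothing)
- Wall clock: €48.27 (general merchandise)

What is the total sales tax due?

Extension cord €21.02: general merchandise → 8% → €1.68
Winter coat €234.86: clothing → 0% → €0.00
Dress shirt €50.36: clothing → 0% → €0.00
Leather boots €253.33: clothing → 0% + 3% surcharge = 3% → €7.60
Storage bin €10.16: general merchandise → 8% → €0.81
Spiral notebook €3.64: general merchandise → 8% → €0.29
Card game €14.91: toys → 6% → €0.89
Pair of jeans €26.33: clothing → 0% → €0.00
Wall clock €48.27: general merchandise → 8% → €3.86
Total tax = €1.68 + €7.60 + €0.81 + €0.29 + €0.89 + €3.86 = €15.13

€15.13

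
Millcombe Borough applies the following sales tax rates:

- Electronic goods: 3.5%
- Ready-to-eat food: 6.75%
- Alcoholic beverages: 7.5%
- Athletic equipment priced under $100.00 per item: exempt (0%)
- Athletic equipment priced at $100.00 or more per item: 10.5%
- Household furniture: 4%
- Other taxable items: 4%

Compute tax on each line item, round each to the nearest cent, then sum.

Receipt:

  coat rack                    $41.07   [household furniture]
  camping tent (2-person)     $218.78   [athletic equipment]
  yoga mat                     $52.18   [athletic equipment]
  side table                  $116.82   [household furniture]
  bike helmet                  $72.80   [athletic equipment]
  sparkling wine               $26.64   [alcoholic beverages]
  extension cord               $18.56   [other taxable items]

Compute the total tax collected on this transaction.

$32.02

Coat rack $41.07: household furniture → 4% → $1.64
Camping tent (2-person) $218.78: athletic equipment, $100.00 or more → 10.5% → $22.97
Yoga mat $52.18: athletic equipment, under $100.00 → 0% → $0.00
Side table $116.82: household furniture → 4% → $4.67
Bike helmet $72.80: athletic equipment, under $100.00 → 0% → $0.00
Sparkling wine $26.64: alcoholic beverages → 7.5% → $2.00
Extension cord $18.56: other taxable items → 4% → $0.74
Total tax = $1.64 + $22.97 + $4.67 + $2.00 + $0.74 = $32.02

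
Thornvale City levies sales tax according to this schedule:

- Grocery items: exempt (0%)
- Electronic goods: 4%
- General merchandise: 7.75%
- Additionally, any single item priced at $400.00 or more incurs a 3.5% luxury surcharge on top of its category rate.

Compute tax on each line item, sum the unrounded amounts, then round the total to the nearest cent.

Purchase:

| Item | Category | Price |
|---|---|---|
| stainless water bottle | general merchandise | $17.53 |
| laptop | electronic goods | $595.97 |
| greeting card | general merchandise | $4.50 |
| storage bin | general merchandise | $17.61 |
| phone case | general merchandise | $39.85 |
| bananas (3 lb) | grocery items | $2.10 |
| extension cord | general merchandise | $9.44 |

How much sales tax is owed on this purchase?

$51.59

Stainless water bottle $17.53: general merchandise → 7.75% → $1.358575
Laptop $595.97: electronic goods → 4% + 3.5% surcharge = 7.5% → $44.69775
Greeting card $4.50: general merchandise → 7.75% → $0.34875
Storage bin $17.61: general merchandise → 7.75% → $1.364775
Phone case $39.85: general merchandise → 7.75% → $3.088375
Bananas (3 lb) $2.10: grocery items → 0% → $0.00
Extension cord $9.44: general merchandise → 7.75% → $0.7316
Unrounded tax sum = $51.589825 → $51.59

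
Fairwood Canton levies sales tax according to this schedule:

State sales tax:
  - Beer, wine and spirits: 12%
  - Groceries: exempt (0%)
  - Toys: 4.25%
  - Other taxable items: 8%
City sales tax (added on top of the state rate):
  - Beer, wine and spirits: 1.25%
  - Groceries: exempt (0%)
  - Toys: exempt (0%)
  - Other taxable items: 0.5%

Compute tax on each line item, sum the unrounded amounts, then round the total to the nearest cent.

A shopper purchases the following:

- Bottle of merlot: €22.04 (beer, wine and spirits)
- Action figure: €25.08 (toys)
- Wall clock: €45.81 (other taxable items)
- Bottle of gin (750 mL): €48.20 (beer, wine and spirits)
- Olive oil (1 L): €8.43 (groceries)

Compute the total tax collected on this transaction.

Bottle of merlot €22.04: beer, wine and spirits → 12% + 1.25% city = 13.25% → €2.9203
Action figure €25.08: toys → 4.25% + 0% city = 4.25% → €1.0659
Wall clock €45.81: other taxable items → 8% + 0.5% city = 8.5% → €3.89385
Bottle of gin (750 mL) €48.20: beer, wine and spirits → 12% + 1.25% city = 13.25% → €6.3865
Olive oil (1 L) €8.43: groceries → 0% + 0% city = 0% → €0.00
Unrounded tax sum = €14.26655 → €14.27

€14.27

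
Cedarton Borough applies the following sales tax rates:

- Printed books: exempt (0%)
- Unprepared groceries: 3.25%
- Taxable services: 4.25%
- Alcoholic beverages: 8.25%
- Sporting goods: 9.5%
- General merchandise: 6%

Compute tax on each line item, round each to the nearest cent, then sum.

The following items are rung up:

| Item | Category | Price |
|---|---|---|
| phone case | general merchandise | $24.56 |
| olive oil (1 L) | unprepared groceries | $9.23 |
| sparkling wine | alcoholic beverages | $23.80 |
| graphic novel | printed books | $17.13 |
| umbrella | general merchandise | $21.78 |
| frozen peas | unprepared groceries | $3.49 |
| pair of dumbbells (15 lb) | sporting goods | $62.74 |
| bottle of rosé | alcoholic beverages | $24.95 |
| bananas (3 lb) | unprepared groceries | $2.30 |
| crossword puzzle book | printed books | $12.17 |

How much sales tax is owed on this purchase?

Phone case $24.56: general merchandise → 6% → $1.47
Olive oil (1 L) $9.23: unprepared groceries → 3.25% → $0.30
Sparkling wine $23.80: alcoholic beverages → 8.25% → $1.96
Graphic novel $17.13: printed books → 0% → $0.00
Umbrella $21.78: general merchandise → 6% → $1.31
Frozen peas $3.49: unprepared groceries → 3.25% → $0.11
Pair of dumbbells (15 lb) $62.74: sporting goods → 9.5% → $5.96
Bottle of rosé $24.95: alcoholic beverages → 8.25% → $2.06
Bananas (3 lb) $2.30: unprepared groceries → 3.25% → $0.07
Crossword puzzle book $12.17: printed books → 0% → $0.00
Total tax = $1.47 + $0.30 + $1.96 + $1.31 + $0.11 + $5.96 + $2.06 + $0.07 = $13.24

$13.24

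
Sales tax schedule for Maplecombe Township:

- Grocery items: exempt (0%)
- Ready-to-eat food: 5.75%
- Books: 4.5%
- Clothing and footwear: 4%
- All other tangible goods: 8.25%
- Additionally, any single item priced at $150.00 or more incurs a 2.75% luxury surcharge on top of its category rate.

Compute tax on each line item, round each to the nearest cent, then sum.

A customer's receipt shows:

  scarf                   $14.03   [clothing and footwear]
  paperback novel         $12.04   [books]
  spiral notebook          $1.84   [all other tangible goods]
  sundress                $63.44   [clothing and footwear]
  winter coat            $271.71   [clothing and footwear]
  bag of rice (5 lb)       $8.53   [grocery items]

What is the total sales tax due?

$22.13

Scarf $14.03: clothing and footwear → 4% → $0.56
Paperback novel $12.04: books → 4.5% → $0.54
Spiral notebook $1.84: all other tangible goods → 8.25% → $0.15
Sundress $63.44: clothing and footwear → 4% → $2.54
Winter coat $271.71: clothing and footwear → 4% + 2.75% surcharge = 6.75% → $18.34
Bag of rice (5 lb) $8.53: grocery items → 0% → $0.00
Total tax = $0.56 + $0.54 + $0.15 + $2.54 + $18.34 = $22.13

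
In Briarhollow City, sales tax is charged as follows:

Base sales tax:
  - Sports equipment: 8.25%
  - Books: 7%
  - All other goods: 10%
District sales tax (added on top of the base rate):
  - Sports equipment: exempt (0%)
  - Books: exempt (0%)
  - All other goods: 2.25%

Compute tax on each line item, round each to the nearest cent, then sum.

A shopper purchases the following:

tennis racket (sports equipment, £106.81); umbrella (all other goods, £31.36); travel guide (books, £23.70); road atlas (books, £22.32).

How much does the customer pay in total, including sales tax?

£200.06

Tennis racket £106.81: sports equipment → 8.25% + 0% district = 8.25% → £8.81
Umbrella £31.36: all other goods → 10% + 2.25% district = 12.25% → £3.84
Travel guide £23.70: books → 7% + 0% district = 7% → £1.66
Road atlas £22.32: books → 7% + 0% district = 7% → £1.56
Subtotal = £184.19; tax = £15.87; total due = £200.06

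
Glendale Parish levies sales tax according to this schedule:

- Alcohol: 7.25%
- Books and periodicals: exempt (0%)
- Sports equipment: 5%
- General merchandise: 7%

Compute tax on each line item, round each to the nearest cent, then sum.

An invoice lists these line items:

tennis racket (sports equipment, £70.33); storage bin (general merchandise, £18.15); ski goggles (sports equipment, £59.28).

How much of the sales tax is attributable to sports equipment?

£6.48

Tennis racket £70.33: sports equipment → 5% → £3.52
Ski goggles £59.28: sports equipment → 5% → £2.96
Tax on sports equipment = £3.52 + £2.96 = £6.48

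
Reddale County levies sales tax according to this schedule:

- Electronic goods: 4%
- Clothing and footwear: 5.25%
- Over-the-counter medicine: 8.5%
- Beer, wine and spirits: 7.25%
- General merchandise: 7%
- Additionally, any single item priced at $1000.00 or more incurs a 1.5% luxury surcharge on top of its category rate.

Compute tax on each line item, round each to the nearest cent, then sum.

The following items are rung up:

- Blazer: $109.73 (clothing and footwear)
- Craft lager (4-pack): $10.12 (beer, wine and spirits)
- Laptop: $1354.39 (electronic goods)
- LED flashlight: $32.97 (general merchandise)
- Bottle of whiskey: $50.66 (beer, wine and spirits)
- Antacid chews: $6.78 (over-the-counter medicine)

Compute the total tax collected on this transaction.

$87.54

Blazer $109.73: clothing and footwear → 5.25% → $5.76
Craft lager (4-pack) $10.12: beer, wine and spirits → 7.25% → $0.73
Laptop $1354.39: electronic goods → 4% + 1.5% surcharge = 5.5% → $74.49
LED flashlight $32.97: general merchandise → 7% → $2.31
Bottle of whiskey $50.66: beer, wine and spirits → 7.25% → $3.67
Antacid chews $6.78: over-the-counter medicine → 8.5% → $0.58
Total tax = $5.76 + $0.73 + $74.49 + $2.31 + $3.67 + $0.58 = $87.54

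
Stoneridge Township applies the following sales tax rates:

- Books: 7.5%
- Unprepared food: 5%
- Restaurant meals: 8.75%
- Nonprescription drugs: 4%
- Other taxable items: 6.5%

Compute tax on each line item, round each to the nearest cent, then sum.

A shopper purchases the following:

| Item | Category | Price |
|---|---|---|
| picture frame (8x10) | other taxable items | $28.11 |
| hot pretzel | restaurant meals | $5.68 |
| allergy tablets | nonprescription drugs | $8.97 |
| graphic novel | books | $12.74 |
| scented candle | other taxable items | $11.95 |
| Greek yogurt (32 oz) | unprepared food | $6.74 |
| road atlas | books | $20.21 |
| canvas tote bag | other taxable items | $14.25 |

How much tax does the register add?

$7.22

Picture frame (8x10) $28.11: other taxable items → 6.5% → $1.83
Hot pretzel $5.68: restaurant meals → 8.75% → $0.50
Allergy tablets $8.97: nonprescription drugs → 4% → $0.36
Graphic novel $12.74: books → 7.5% → $0.96
Scented candle $11.95: other taxable items → 6.5% → $0.78
Greek yogurt (32 oz) $6.74: unprepared food → 5% → $0.34
Road atlas $20.21: books → 7.5% → $1.52
Canvas tote bag $14.25: other taxable items → 6.5% → $0.93
Total tax = $1.83 + $0.50 + $0.36 + $0.96 + $0.78 + $0.34 + $1.52 + $0.93 = $7.22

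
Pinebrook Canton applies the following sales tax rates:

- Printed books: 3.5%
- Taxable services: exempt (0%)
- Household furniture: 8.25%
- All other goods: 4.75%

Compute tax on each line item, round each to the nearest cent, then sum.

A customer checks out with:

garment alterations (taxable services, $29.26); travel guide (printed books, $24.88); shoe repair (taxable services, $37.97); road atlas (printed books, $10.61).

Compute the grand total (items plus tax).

Garment alterations $29.26: taxable services → 0% → $0.00
Travel guide $24.88: printed books → 3.5% → $0.87
Shoe repair $37.97: taxable services → 0% → $0.00
Road atlas $10.61: printed books → 3.5% → $0.37
Subtotal = $102.72; tax = $1.24; total due = $103.96

$103.96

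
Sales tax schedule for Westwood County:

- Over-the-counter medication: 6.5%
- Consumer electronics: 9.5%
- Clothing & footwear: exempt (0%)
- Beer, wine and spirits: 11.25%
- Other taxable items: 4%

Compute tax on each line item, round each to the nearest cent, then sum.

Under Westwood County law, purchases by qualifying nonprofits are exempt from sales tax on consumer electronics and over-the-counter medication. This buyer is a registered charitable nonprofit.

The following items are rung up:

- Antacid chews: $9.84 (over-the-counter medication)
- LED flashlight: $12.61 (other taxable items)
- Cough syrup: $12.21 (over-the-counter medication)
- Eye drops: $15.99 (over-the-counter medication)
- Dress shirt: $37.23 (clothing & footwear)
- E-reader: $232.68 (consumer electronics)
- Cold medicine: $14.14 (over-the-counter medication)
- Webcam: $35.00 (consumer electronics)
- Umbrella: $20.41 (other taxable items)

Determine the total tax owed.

Antacid chews $9.84: over-the-counter medication, buyer-exempt → 0% → $0.00
LED flashlight $12.61: other taxable items → 4% → $0.50
Cough syrup $12.21: over-the-counter medication, buyer-exempt → 0% → $0.00
Eye drops $15.99: over-the-counter medication, buyer-exempt → 0% → $0.00
Dress shirt $37.23: clothing & footwear → 0% → $0.00
E-reader $232.68: consumer electronics, buyer-exempt → 0% → $0.00
Cold medicine $14.14: over-the-counter medication, buyer-exempt → 0% → $0.00
Webcam $35.00: consumer electronics, buyer-exempt → 0% → $0.00
Umbrella $20.41: other taxable items → 4% → $0.82
Total tax = $0.50 + $0.82 = $1.32

$1.32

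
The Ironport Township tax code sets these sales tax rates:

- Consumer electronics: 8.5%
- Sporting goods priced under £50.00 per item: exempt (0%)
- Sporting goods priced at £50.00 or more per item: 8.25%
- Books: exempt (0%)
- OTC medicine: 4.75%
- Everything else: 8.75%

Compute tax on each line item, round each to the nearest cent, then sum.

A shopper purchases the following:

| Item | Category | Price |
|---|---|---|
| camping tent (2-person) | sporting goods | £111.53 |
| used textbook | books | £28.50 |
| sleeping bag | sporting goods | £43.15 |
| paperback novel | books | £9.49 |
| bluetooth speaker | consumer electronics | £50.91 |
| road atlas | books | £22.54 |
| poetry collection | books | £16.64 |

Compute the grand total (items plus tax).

£296.29

Camping tent (2-person) £111.53: sporting goods, £50.00 or more → 8.25% → £9.20
Used textbook £28.50: books → 0% → £0.00
Sleeping bag £43.15: sporting goods, under £50.00 → 0% → £0.00
Paperback novel £9.49: books → 0% → £0.00
Bluetooth speaker £50.91: consumer electronics → 8.5% → £4.33
Road atlas £22.54: books → 0% → £0.00
Poetry collection £16.64: books → 0% → £0.00
Subtotal = £282.76; tax = £13.53; total due = £296.29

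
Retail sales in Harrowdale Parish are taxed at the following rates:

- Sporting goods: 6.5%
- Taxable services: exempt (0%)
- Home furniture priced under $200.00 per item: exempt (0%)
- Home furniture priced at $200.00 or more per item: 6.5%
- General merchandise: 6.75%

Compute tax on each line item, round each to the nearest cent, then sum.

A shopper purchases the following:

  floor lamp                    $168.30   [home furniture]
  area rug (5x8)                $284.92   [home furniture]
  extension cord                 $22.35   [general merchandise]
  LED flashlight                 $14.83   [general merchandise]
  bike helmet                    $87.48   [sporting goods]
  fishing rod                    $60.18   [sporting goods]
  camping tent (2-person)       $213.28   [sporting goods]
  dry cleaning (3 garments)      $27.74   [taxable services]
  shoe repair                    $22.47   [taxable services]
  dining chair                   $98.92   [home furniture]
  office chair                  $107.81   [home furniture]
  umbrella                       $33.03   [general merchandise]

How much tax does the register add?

Floor lamp $168.30: home furniture, under $200.00 → 0% → $0.00
Area rug (5x8) $284.92: home furniture, $200.00 or more → 6.5% → $18.52
Extension cord $22.35: general merchandise → 6.75% → $1.51
LED flashlight $14.83: general merchandise → 6.75% → $1.00
Bike helmet $87.48: sporting goods → 6.5% → $5.69
Fishing rod $60.18: sporting goods → 6.5% → $3.91
Camping tent (2-person) $213.28: sporting goods → 6.5% → $13.86
Dry cleaning (3 garments) $27.74: taxable services → 0% → $0.00
Shoe repair $22.47: taxable services → 0% → $0.00
Dining chair $98.92: home furniture, under $200.00 → 0% → $0.00
Office chair $107.81: home furniture, under $200.00 → 0% → $0.00
Umbrella $33.03: general merchandise → 6.75% → $2.23
Total tax = $18.52 + $1.51 + $1.00 + $5.69 + $3.91 + $13.86 + $2.23 = $46.72

$46.72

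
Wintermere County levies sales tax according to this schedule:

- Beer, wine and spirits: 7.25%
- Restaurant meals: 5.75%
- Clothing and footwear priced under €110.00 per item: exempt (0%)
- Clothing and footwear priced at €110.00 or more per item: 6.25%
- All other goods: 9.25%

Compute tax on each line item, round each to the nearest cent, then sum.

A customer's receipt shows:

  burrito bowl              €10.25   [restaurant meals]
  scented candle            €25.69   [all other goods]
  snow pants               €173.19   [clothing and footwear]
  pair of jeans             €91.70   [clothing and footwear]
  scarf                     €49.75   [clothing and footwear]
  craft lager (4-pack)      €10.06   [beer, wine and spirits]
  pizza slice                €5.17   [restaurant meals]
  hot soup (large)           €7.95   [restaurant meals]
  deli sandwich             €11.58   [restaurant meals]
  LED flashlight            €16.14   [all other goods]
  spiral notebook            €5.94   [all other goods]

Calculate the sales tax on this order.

Burrito bowl €10.25: restaurant meals → 5.75% → €0.59
Scented candle €25.69: all other goods → 9.25% → €2.38
Snow pants €173.19: clothing and footwear, €110.00 or more → 6.25% → €10.82
Pair of jeans €91.70: clothing and footwear, under €110.00 → 0% → €0.00
Scarf €49.75: clothing and footwear, under €110.00 → 0% → €0.00
Craft lager (4-pack) €10.06: beer, wine and spirits → 7.25% → €0.73
Pizza slice €5.17: restaurant meals → 5.75% → €0.30
Hot soup (large) €7.95: restaurant meals → 5.75% → €0.46
Deli sandwich €11.58: restaurant meals → 5.75% → €0.67
LED flashlight €16.14: all other goods → 9.25% → €1.49
Spiral notebook €5.94: all other goods → 9.25% → €0.55
Total tax = €0.59 + €2.38 + €10.82 + €0.73 + €0.30 + €0.46 + €0.67 + €1.49 + €0.55 = €17.99

€17.99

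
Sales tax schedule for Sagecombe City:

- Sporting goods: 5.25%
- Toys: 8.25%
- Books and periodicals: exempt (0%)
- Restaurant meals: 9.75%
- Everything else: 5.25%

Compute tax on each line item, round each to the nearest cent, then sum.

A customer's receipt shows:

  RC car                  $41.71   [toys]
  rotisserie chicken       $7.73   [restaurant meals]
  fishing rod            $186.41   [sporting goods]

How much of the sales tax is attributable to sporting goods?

$9.79

Fishing rod $186.41: sporting goods → 5.25% → $9.79
Tax on sporting goods = $9.79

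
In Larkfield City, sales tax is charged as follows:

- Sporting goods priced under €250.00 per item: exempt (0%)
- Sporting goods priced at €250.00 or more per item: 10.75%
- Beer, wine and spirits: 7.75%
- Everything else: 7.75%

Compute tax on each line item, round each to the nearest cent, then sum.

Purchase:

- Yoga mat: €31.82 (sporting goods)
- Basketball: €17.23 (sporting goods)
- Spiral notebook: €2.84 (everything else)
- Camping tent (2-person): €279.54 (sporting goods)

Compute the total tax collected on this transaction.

Yoga mat €31.82: sporting goods, under €250.00 → 0% → €0.00
Basketball €17.23: sporting goods, under €250.00 → 0% → €0.00
Spiral notebook €2.84: everything else → 7.75% → €0.22
Camping tent (2-person) €279.54: sporting goods, €250.00 or more → 10.75% → €30.05
Total tax = €0.22 + €30.05 = €30.27

€30.27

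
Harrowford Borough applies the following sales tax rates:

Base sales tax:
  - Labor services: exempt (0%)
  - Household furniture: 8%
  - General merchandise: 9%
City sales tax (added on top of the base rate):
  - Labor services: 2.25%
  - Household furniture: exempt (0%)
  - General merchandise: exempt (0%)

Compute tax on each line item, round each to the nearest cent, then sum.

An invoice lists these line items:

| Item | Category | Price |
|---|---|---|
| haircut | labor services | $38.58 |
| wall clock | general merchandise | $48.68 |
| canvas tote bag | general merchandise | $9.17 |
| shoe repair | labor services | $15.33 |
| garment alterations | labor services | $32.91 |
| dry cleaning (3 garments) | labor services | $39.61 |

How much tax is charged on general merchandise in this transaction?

Wall clock $48.68: general merchandise → 9% + 0% city = 9% → $4.38
Canvas tote bag $9.17: general merchandise → 9% + 0% city = 9% → $0.83
Tax on general merchandise = $4.38 + $0.83 = $5.21

$5.21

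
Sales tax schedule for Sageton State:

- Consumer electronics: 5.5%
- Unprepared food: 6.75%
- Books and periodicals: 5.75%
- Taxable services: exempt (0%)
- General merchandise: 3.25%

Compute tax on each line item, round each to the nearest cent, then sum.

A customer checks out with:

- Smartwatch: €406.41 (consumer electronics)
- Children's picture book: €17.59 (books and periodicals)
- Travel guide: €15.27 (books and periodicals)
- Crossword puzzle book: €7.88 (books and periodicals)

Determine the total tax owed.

€24.69

Smartwatch €406.41: consumer electronics → 5.5% → €22.35
Children's picture book €17.59: books and periodicals → 5.75% → €1.01
Travel guide €15.27: books and periodicals → 5.75% → €0.88
Crossword puzzle book €7.88: books and periodicals → 5.75% → €0.45
Total tax = €22.35 + €1.01 + €0.88 + €0.45 = €24.69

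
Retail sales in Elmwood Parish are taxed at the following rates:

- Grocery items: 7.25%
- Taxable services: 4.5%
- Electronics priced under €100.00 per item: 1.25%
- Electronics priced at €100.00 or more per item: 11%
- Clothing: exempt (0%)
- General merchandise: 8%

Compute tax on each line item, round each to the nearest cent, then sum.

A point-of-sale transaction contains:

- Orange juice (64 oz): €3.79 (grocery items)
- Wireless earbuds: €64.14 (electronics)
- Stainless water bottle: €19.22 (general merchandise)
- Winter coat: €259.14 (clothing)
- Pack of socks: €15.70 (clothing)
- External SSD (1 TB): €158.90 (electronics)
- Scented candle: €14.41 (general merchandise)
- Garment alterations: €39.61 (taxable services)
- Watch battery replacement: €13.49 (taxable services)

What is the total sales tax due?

€23.63

Orange juice (64 oz) €3.79: grocery items → 7.25% → €0.27
Wireless earbuds €64.14: electronics, under €100.00 → 1.25% → €0.80
Stainless water bottle €19.22: general merchandise → 8% → €1.54
Winter coat €259.14: clothing → 0% → €0.00
Pack of socks €15.70: clothing → 0% → €0.00
External SSD (1 TB) €158.90: electronics, €100.00 or more → 11% → €17.48
Scented candle €14.41: general merchandise → 8% → €1.15
Garment alterations €39.61: taxable services → 4.5% → €1.78
Watch battery replacement €13.49: taxable services → 4.5% → €0.61
Total tax = €0.27 + €0.80 + €1.54 + €17.48 + €1.15 + €1.78 + €0.61 = €23.63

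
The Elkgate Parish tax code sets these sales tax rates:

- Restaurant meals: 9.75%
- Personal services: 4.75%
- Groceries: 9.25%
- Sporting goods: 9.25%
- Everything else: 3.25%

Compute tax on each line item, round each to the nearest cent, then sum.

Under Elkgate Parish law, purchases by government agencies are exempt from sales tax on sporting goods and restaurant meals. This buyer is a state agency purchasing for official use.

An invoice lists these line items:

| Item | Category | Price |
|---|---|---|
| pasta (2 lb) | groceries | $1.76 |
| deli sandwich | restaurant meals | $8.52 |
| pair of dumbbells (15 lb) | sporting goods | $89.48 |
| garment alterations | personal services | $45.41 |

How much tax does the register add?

Pasta (2 lb) $1.76: groceries → 9.25% → $0.16
Deli sandwich $8.52: restaurant meals, buyer-exempt → 0% → $0.00
Pair of dumbbells (15 lb) $89.48: sporting goods, buyer-exempt → 0% → $0.00
Garment alterations $45.41: personal services → 4.75% → $2.16
Total tax = $0.16 + $2.16 = $2.32

$2.32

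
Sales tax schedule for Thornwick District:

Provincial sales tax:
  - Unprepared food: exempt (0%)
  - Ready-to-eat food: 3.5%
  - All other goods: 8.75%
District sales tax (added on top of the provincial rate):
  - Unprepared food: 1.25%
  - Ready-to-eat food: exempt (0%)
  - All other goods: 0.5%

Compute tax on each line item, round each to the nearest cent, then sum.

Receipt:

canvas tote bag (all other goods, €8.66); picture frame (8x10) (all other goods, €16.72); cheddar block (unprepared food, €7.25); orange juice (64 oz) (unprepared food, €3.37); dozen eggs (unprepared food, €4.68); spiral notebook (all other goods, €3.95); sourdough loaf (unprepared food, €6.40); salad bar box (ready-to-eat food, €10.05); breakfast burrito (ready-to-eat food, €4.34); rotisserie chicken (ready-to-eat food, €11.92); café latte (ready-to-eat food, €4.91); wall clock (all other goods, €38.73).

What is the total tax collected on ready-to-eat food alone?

€1.09

Salad bar box €10.05: ready-to-eat food → 3.5% + 0% district = 3.5% → €0.35
Breakfast burrito €4.34: ready-to-eat food → 3.5% + 0% district = 3.5% → €0.15
Rotisserie chicken €11.92: ready-to-eat food → 3.5% + 0% district = 3.5% → €0.42
Café latte €4.91: ready-to-eat food → 3.5% + 0% district = 3.5% → €0.17
Tax on ready-to-eat food = €0.35 + €0.15 + €0.42 + €0.17 = €1.09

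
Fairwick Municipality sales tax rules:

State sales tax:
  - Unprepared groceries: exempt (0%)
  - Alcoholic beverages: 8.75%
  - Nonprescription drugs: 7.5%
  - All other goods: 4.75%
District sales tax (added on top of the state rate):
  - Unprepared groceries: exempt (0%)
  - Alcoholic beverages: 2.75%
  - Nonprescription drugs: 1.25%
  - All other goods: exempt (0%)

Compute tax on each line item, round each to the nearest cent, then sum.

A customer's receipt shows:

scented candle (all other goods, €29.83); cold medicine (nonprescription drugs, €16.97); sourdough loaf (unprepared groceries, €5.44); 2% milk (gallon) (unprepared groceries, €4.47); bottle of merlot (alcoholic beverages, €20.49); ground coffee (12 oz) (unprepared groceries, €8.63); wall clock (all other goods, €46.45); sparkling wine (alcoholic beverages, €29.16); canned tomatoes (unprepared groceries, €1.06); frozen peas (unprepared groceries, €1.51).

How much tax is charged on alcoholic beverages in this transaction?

€5.71

Bottle of merlot €20.49: alcoholic beverages → 8.75% + 2.75% district = 11.5% → €2.36
Sparkling wine €29.16: alcoholic beverages → 8.75% + 2.75% district = 11.5% → €3.35
Tax on alcoholic beverages = €2.36 + €3.35 = €5.71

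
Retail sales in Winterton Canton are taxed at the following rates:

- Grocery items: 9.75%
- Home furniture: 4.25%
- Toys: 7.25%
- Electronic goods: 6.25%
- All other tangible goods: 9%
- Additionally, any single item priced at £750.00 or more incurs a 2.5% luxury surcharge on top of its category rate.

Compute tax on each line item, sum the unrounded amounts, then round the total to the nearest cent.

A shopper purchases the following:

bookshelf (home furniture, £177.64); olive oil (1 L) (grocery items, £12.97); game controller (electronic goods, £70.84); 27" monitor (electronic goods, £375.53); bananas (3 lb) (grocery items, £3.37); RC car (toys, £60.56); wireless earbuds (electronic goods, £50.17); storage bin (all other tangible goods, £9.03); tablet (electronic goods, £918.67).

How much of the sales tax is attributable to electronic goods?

Game controller £70.84: electronic goods → 6.25% → £4.4275
27" monitor £375.53: electronic goods → 6.25% → £23.470625
Wireless earbuds £50.17: electronic goods → 6.25% → £3.135625
Tablet £918.67: electronic goods → 6.25% + 2.5% surcharge = 8.75% → £80.383625
Tax on electronic goods: unrounded sum = £111.417375 → £111.42

£111.42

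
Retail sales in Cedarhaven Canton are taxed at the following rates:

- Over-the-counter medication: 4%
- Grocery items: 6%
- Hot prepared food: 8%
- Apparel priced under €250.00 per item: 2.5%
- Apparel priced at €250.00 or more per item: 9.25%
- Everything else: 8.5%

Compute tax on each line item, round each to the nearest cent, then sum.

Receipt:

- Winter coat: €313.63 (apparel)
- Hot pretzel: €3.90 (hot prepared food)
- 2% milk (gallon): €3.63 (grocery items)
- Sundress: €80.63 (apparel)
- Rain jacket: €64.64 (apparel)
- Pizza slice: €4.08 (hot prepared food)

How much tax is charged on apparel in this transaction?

€32.65

Winter coat €313.63: apparel, €250.00 or more → 9.25% → €29.01
Sundress €80.63: apparel, under €250.00 → 2.5% → €2.02
Rain jacket €64.64: apparel, under €250.00 → 2.5% → €1.62
Tax on apparel = €29.01 + €2.02 + €1.62 = €32.65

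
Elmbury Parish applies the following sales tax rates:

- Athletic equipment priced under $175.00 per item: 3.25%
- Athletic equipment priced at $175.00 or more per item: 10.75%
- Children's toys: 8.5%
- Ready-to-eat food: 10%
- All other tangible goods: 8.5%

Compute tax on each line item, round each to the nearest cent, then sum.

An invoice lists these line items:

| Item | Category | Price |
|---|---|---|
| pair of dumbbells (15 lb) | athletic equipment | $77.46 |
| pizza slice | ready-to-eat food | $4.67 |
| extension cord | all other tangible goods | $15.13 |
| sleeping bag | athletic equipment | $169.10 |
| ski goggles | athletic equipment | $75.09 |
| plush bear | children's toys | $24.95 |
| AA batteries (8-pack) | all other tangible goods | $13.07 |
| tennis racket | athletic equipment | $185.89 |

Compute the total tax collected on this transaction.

$35.43

Pair of dumbbells (15 lb) $77.46: athletic equipment, under $175.00 → 3.25% → $2.52
Pizza slice $4.67: ready-to-eat food → 10% → $0.47
Extension cord $15.13: all other tangible goods → 8.5% → $1.29
Sleeping bag $169.10: athletic equipment, under $175.00 → 3.25% → $5.50
Ski goggles $75.09: athletic equipment, under $175.00 → 3.25% → $2.44
Plush bear $24.95: children's toys → 8.5% → $2.12
AA batteries (8-pack) $13.07: all other tangible goods → 8.5% → $1.11
Tennis racket $185.89: athletic equipment, $175.00 or more → 10.75% → $19.98
Total tax = $2.52 + $0.47 + $1.29 + $5.50 + $2.44 + $2.12 + $1.11 + $19.98 = $35.43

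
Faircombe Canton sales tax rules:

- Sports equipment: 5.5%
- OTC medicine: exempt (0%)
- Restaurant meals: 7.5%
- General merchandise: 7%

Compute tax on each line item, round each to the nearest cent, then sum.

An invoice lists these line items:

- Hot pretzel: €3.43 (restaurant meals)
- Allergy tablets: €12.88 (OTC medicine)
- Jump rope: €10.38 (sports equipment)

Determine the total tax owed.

€0.83

Hot pretzel €3.43: restaurant meals → 7.5% → €0.26
Allergy tablets €12.88: OTC medicine → 0% → €0.00
Jump rope €10.38: sports equipment → 5.5% → €0.57
Total tax = €0.26 + €0.57 = €0.83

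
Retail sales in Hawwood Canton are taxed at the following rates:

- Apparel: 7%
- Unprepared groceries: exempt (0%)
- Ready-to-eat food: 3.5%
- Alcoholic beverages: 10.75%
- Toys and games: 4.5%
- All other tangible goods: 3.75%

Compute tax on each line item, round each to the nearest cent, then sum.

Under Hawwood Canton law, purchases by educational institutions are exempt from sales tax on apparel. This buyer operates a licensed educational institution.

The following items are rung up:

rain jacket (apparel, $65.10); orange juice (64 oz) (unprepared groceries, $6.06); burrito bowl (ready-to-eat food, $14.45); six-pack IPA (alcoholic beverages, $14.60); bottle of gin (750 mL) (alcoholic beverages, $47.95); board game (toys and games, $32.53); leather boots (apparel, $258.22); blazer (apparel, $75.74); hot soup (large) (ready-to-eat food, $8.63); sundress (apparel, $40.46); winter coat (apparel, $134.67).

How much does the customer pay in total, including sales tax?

Rain jacket $65.10: apparel, buyer-exempt → 0% → $0.00
Orange juice (64 oz) $6.06: unprepared groceries → 0% → $0.00
Burrito bowl $14.45: ready-to-eat food → 3.5% → $0.51
Six-pack IPA $14.60: alcoholic beverages → 10.75% → $1.57
Bottle of gin (750 mL) $47.95: alcoholic beverages → 10.75% → $5.15
Board game $32.53: toys and games → 4.5% → $1.46
Leather boots $258.22: apparel, buyer-exempt → 0% → $0.00
Blazer $75.74: apparel, buyer-exempt → 0% → $0.00
Hot soup (large) $8.63: ready-to-eat food → 3.5% → $0.30
Sundress $40.46: apparel, buyer-exempt → 0% → $0.00
Winter coat $134.67: apparel, buyer-exempt → 0% → $0.00
Subtotal = $698.41; tax = $8.99; total due = $707.40

$707.40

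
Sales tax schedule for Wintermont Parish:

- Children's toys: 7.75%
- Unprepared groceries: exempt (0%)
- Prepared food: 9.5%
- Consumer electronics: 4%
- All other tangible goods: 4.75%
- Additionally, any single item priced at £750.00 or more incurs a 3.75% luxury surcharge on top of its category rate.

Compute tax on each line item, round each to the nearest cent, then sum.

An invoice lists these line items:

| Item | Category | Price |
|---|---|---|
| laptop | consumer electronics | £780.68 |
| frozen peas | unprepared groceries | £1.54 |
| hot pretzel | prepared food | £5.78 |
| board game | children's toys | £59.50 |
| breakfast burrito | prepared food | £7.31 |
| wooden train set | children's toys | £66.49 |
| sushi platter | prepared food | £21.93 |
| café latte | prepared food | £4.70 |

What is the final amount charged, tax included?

£1021.96

Laptop £780.68: consumer electronics → 4% + 3.75% surcharge = 7.75% → £60.50
Frozen peas £1.54: unprepared groceries → 0% → £0.00
Hot pretzel £5.78: prepared food → 9.5% → £0.55
Board game £59.50: children's toys → 7.75% → £4.61
Breakfast burrito £7.31: prepared food → 9.5% → £0.69
Wooden train set £66.49: children's toys → 7.75% → £5.15
Sushi platter £21.93: prepared food → 9.5% → £2.08
Café latte £4.70: prepared food → 9.5% → £0.45
Subtotal = £947.93; tax = £74.03; total due = £1021.96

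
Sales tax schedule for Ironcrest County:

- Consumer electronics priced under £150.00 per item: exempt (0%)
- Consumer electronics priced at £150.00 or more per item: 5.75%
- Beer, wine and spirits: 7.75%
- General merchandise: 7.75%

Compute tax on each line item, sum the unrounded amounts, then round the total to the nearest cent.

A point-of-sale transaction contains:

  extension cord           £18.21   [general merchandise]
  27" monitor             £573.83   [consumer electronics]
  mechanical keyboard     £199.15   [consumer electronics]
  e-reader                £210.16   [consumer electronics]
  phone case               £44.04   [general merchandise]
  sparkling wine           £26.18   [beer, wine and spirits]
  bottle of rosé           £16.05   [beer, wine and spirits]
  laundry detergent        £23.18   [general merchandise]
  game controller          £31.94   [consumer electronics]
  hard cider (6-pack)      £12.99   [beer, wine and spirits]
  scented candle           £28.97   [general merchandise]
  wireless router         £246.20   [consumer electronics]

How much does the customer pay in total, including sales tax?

£1514.73

Extension cord £18.21: general merchandise → 7.75% → £1.411275
27" monitor £573.83: consumer electronics, £150.00 or more → 5.75% → £32.995225
Mechanical keyboard £199.15: consumer electronics, £150.00 or more → 5.75% → £11.451125
E-reader £210.16: consumer electronics, £150.00 or more → 5.75% → £12.0842
Phone case £44.04: general merchandise → 7.75% → £3.4131
Sparkling wine £26.18: beer, wine and spirits → 7.75% → £2.02895
Bottle of rosé £16.05: beer, wine and spirits → 7.75% → £1.243875
Laundry detergent £23.18: general merchandise → 7.75% → £1.79645
Game controller £31.94: consumer electronics, under £150.00 → 0% → £0.00
Hard cider (6-pack) £12.99: beer, wine and spirits → 7.75% → £1.006725
Scented candle £28.97: general merchandise → 7.75% → £2.245175
Wireless router £246.20: consumer electronics, £150.00 or more → 5.75% → £14.1565
Subtotal = £1430.90; unrounded tax = £83.8326 → £83.83; total due = £1514.73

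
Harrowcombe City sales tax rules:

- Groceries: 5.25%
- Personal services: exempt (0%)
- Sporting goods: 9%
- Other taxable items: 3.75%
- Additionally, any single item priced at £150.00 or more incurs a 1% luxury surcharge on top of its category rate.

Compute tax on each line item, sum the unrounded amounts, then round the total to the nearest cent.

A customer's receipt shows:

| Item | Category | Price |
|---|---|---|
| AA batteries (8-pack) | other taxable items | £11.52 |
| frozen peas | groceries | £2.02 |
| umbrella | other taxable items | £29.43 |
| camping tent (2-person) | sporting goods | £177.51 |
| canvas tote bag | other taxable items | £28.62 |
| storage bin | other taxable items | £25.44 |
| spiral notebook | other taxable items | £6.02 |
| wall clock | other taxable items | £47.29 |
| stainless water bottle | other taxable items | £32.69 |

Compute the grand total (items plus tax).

£385.18

AA batteries (8-pack) £11.52: other taxable items → 3.75% → £0.432
Frozen peas £2.02: groceries → 5.25% → £0.10605
Umbrella £29.43: other taxable items → 3.75% → £1.103625
Camping tent (2-person) £177.51: sporting goods → 9% + 1% surcharge = 10% → £17.751
Canvas tote bag £28.62: other taxable items → 3.75% → £1.07325
Storage bin £25.44: other taxable items → 3.75% → £0.954
Spiral notebook £6.02: other taxable items → 3.75% → £0.22575
Wall clock £47.29: other taxable items → 3.75% → £1.773375
Stainless water bottle £32.69: other taxable items → 3.75% → £1.225875
Subtotal = £360.54; unrounded tax = £24.644925 → £24.64; total due = £385.18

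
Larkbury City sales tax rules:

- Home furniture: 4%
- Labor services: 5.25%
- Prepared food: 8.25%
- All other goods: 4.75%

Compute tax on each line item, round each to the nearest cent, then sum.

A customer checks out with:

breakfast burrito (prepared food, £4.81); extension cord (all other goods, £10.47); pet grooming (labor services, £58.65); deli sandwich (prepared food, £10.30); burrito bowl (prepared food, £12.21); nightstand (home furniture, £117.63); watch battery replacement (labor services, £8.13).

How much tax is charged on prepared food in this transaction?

£2.26

Breakfast burrito £4.81: prepared food → 8.25% → £0.40
Deli sandwich £10.30: prepared food → 8.25% → £0.85
Burrito bowl £12.21: prepared food → 8.25% → £1.01
Tax on prepared food = £0.40 + £0.85 + £1.01 = £2.26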